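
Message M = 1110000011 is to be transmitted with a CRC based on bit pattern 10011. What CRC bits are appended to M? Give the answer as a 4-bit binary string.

Append 4 zeros: 11100000110000. Divide by 10011 (XOR where the leading bit is 1):
  pos 0: 11100 XOR 10011 = 01111
  pos 1: 11110 XOR 10011 = 01101
  pos 2: 11010 XOR 10011 = 01001
  pos 3: 10010 XOR 10011 = 00001
  pos 7: 11100 XOR 10011 = 01111
  pos 8: 11110 XOR 10011 = 01101
  pos 9: 11010 XOR 10011 = 01001
Remainder (last 4 bits) = 1001. This is the CRC / FCS.

1001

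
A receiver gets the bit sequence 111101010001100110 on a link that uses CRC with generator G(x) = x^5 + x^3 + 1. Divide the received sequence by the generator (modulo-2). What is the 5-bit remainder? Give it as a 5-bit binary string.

Modulo-2 division of 111101010001100110 by 101001:
  pos 0: 111101 XOR 101001 = 010100
  pos 1: 101000 XOR 101001 = 000001
  pos 6: 110001 XOR 101001 = 011000
  pos 7: 110001 XOR 101001 = 011000
  pos 8: 110000 XOR 101001 = 011001
  pos 9: 110010 XOR 101001 = 011011
  pos 10: 110111 XOR 101001 = 011110
  pos 11: 111101 XOR 101001 = 010100
  pos 12: 101000 XOR 101001 = 000001
Remainder = 00001 (nonzero — an error is detected).

00001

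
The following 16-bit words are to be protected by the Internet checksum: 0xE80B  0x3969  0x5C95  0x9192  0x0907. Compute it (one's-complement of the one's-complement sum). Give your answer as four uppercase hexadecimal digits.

E75B

One's-complement addition (fold any carry out of bit 15 back into bit 0):
  0xE80B + 0x3969 = 0x12174 → wrap carry → 0x2175
  0x2175 + 0x5C95 = 0x07E0A
  0x7E0A + 0x9192 = 0x10F9C → wrap carry → 0x0F9D
  0x0F9D + 0x0907 = 0x018A4
One's-complement sum = 0x18A4.
Checksum = ~0x18A4 & 0xFFFF = 0xE75B.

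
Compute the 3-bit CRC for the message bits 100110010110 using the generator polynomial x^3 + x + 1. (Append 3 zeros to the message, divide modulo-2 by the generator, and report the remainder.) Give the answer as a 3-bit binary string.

100

Append 3 zeros: 100110010110000. Divide by 1011 (XOR where the leading bit is 1):
  pos 0: 1001 XOR 1011 = 0010
  pos 2: 1010 XOR 1011 = 0001
  pos 5: 1010 XOR 1011 = 0001
  pos 8: 1110 XOR 1011 = 0101
  pos 9: 1010 XOR 1011 = 0001
Remainder (last 3 bits) = 100. This is the CRC / FCS.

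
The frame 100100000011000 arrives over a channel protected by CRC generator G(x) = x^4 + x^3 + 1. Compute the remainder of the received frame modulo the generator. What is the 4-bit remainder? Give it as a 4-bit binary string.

0000

Modulo-2 division of 100100000011000 by 11001:
  pos 0: 10010 XOR 11001 = 01011
  pos 1: 10110 XOR 11001 = 01111
  pos 2: 11110 XOR 11001 = 00111
  pos 4: 11100 XOR 11001 = 00101
  pos 6: 10101 XOR 11001 = 01100
  pos 7: 11001 XOR 11001 = 00000
Remainder = 0000 (zero — the frame passes the CRC check).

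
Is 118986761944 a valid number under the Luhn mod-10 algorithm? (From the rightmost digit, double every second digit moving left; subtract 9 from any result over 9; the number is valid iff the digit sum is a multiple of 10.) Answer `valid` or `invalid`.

From the right, keep odd positions and double even positions (subtract 9 from any doubled value over 9):
  doubled (positions 2,4,...): 8 2 5 7 7 2 → sum 31
  kept (positions 1,3,...): 4 9 6 6 9 1 → sum 35
Total = 66.
66 mod 10 = 6, so the number is invalid.

invalid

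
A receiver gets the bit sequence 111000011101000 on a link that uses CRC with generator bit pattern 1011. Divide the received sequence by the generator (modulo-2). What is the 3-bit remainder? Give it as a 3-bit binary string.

Modulo-2 division of 111000011101000 by 1011:
  pos 0: 1110 XOR 1011 = 0101
  pos 1: 1010 XOR 1011 = 0001
  pos 4: 1001 XOR 1011 = 0010
  pos 6: 1011 XOR 1011 = 0000
  pos 11: 1000 XOR 1011 = 0011
Remainder = 011 (nonzero — an error is detected).

011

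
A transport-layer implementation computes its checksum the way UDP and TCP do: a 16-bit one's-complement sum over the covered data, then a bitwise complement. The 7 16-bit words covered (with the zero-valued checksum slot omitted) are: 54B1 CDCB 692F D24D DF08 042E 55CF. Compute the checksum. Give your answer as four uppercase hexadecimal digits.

68FF

One's-complement addition (fold any carry out of bit 15 back into bit 0):
  0x54B1 + 0xCDCB = 0x1227C → wrap carry → 0x227D
  0x227D + 0x692F = 0x08BAC
  0x8BAC + 0xD24D = 0x15DF9 → wrap carry → 0x5DFA
  0x5DFA + 0xDF08 = 0x13D02 → wrap carry → 0x3D03
  0x3D03 + 0x042E = 0x04131
  0x4131 + 0x55CF = 0x09700
One's-complement sum = 0x9700.
Checksum = ~0x9700 & 0xFFFF = 0x68FF.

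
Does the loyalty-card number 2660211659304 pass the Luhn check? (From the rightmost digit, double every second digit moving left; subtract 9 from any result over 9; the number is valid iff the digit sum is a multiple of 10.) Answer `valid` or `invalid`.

From the right, keep odd positions and double even positions (subtract 9 from any doubled value over 9):
  doubled (positions 2,4,...): 0 9 3 2 0 3 → sum 17
  kept (positions 1,3,...): 4 3 5 1 2 6 2 → sum 23
Total = 40.
40 mod 10 = 0, so the number is valid.

valid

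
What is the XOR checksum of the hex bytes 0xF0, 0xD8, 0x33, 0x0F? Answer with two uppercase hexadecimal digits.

XOR the bytes together:
  start with 0xF0
  0xF0 ⊕ 0xD8 = 0x28
  0x28 ⊕ 0x33 = 0x1B
  0x1B ⊕ 0x0F = 0x14

14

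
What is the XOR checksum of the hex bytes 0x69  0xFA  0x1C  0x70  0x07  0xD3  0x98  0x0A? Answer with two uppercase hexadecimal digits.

B9

XOR the bytes together:
  start with 0x69
  0x69 ⊕ 0xFA = 0x93
  0x93 ⊕ 0x1C = 0x8F
  0x8F ⊕ 0x70 = 0xFF
  0xFF ⊕ 0x07 = 0xF8
  0xF8 ⊕ 0xD3 = 0x2B
  0x2B ⊕ 0x98 = 0xB3
  0xB3 ⊕ 0x0A = 0xB9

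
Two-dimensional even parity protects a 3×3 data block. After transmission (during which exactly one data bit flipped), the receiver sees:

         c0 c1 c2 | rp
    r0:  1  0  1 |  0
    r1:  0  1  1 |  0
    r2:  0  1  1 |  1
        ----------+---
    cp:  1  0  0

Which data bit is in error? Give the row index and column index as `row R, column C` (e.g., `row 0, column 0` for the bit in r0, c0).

row 2, column 2

Recompute each row's even parity and compare to rp:
  r0: data parity 0, sent rp 0 → ok
  r1: data parity 0, sent rp 0 → ok
  r2: data parity 0, sent rp 1 → mismatch
Recompute each column's even parity and compare to cp:
  c0: data parity 1, sent cp 1 → ok
  c1: data parity 0, sent cp 0 → ok
  c2: data parity 1, sent cp 0 → mismatch
Exactly one row (r2) and one column (c2) fail → the flipped bit is at their intersection.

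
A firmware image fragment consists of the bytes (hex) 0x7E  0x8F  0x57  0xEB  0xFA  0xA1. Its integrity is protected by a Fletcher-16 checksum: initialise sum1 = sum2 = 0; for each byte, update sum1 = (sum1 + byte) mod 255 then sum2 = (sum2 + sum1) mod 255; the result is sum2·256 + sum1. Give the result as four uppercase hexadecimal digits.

Running sums (mod 255):
  after byte 0 (0x7E): sum1=126, sum2=126
  after byte 1 (0x8F): sum1=14, sum2=140
  after byte 2 (0x57): sum1=101, sum2=241
  after byte 3 (0xEB): sum1=81, sum2=67
  after byte 4 (0xFA): sum1=76, sum2=143
  after byte 5 (0xA1): sum1=237, sum2=125
Checksum = sum2·256 + sum1 = 125·256 + 237 = 32237 = 0x7DED.

7DED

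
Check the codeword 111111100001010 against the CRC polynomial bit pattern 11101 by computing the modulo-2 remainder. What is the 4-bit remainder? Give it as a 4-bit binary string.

Modulo-2 division of 111111100001010 by 11101:
  pos 0: 11111 XOR 11101 = 00010
  pos 3: 10110 XOR 11101 = 01011
  pos 4: 10110 XOR 11101 = 01011
  pos 5: 10110 XOR 11101 = 01011
  pos 6: 10110 XOR 11101 = 01011
  pos 7: 10111 XOR 11101 = 01010
  pos 8: 10100 XOR 11101 = 01001
  pos 9: 10011 XOR 11101 = 01110
  pos 10: 11100 XOR 11101 = 00001
Remainder = 0001 (nonzero — an error is detected).

0001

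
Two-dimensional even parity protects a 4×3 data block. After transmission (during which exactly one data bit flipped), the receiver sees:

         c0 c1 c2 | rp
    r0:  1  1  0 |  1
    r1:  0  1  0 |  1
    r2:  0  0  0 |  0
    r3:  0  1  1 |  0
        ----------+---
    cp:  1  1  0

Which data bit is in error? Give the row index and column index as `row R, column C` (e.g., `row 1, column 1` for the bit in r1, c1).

row 0, column 2

Recompute each row's even parity and compare to rp:
  r0: data parity 0, sent rp 1 → mismatch
  r1: data parity 1, sent rp 1 → ok
  r2: data parity 0, sent rp 0 → ok
  r3: data parity 0, sent rp 0 → ok
Recompute each column's even parity and compare to cp:
  c0: data parity 1, sent cp 1 → ok
  c1: data parity 1, sent cp 1 → ok
  c2: data parity 1, sent cp 0 → mismatch
Exactly one row (r0) and one column (c2) fail → the flipped bit is at their intersection.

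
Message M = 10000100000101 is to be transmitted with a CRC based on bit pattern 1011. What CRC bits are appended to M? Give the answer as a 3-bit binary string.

110

Append 3 zeros: 10000100000101000. Divide by 1011 (XOR where the leading bit is 1):
  pos 0: 1000 XOR 1011 = 0011
  pos 2: 1101 XOR 1011 = 0110
  pos 3: 1100 XOR 1011 = 0111
  pos 4: 1110 XOR 1011 = 0101
  pos 5: 1010 XOR 1011 = 0001
  pos 8: 1001 XOR 1011 = 0010
  pos 10: 1001 XOR 1011 = 0010
  pos 12: 1000 XOR 1011 = 0011
Remainder (last 3 bits) = 110. This is the CRC / FCS.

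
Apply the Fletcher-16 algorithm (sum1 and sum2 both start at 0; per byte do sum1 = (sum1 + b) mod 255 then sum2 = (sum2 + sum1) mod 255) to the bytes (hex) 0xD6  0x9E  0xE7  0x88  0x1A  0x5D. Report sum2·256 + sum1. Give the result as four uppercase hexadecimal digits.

EC5D

Running sums (mod 255):
  after byte 0 (0xD6): sum1=214, sum2=214
  after byte 1 (0x9E): sum1=117, sum2=76
  after byte 2 (0xE7): sum1=93, sum2=169
  after byte 3 (0x88): sum1=229, sum2=143
  after byte 4 (0x1A): sum1=0, sum2=143
  after byte 5 (0x5D): sum1=93, sum2=236
Checksum = sum2·256 + sum1 = 236·256 + 93 = 60509 = 0xEC5D.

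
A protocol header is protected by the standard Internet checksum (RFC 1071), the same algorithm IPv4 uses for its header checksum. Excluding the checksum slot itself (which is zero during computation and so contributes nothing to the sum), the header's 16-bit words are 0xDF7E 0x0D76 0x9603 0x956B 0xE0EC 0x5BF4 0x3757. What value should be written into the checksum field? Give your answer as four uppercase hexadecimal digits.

One's-complement addition (fold any carry out of bit 15 back into bit 0):
  0xDF7E + 0x0D76 = 0x0ECF4
  0xECF4 + 0x9603 = 0x182F7 → wrap carry → 0x82F8
  0x82F8 + 0x956B = 0x11863 → wrap carry → 0x1864
  0x1864 + 0xE0EC = 0x0F950
  0xF950 + 0x5BF4 = 0x15544 → wrap carry → 0x5545
  0x5545 + 0x3757 = 0x08C9C
One's-complement sum = 0x8C9C.
Checksum = ~0x8C9C & 0xFFFF = 0x7363.

7363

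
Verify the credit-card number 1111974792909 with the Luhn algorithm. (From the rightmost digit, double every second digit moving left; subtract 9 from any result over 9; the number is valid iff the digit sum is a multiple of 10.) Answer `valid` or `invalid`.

From the right, keep odd positions and double even positions (subtract 9 from any doubled value over 9):
  doubled (positions 2,4,...): 0 4 5 5 2 2 → sum 18
  kept (positions 1,3,...): 9 9 9 4 9 1 1 → sum 42
Total = 60.
60 mod 10 = 0, so the number is valid.

valid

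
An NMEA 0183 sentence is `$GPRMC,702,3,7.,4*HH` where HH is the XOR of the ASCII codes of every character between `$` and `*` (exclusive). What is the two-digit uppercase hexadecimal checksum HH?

XOR the ASCII codes of the payload characters:
  'G' = 0x47 → acc = 0x47
  'P' = 0x50 → acc = 0x17
  'R' = 0x52 → acc = 0x45
  'M' = 0x4D → acc = 0x08
  'C' = 0x43 → acc = 0x4B
  ',' = 0x2C → acc = 0x67
  '7' = 0x37 → acc = 0x50
  '0' = 0x30 → acc = 0x60
  '2' = 0x32 → acc = 0x52
  ',' = 0x2C → acc = 0x7E
  '3' = 0x33 → acc = 0x4D
  ',' = 0x2C → acc = 0x61
  '7' = 0x37 → acc = 0x56
  '.' = 0x2E → acc = 0x78
  ',' = 0x2C → acc = 0x54
  '4' = 0x34 → acc = 0x60
Checksum = 0x60.

60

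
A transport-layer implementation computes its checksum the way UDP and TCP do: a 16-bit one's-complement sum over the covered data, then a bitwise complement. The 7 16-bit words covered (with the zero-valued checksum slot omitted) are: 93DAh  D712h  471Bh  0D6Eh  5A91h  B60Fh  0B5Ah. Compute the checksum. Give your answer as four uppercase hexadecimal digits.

248E

One's-complement addition (fold any carry out of bit 15 back into bit 0):
  0x93DA + 0xD712 = 0x16AEC → wrap carry → 0x6AED
  0x6AED + 0x471B = 0x0B208
  0xB208 + 0x0D6E = 0x0BF76
  0xBF76 + 0x5A91 = 0x11A07 → wrap carry → 0x1A08
  0x1A08 + 0xB60F = 0x0D017
  0xD017 + 0x0B5A = 0x0DB71
One's-complement sum = 0xDB71.
Checksum = ~0xDB71 & 0xFFFF = 0x248E.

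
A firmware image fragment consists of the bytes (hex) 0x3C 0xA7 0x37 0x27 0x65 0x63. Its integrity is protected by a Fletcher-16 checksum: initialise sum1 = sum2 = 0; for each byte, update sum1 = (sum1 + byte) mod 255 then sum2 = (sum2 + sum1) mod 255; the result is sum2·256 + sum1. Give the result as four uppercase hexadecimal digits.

Running sums (mod 255):
  after byte 0 (0x3C): sum1=60, sum2=60
  after byte 1 (0xA7): sum1=227, sum2=32
  after byte 2 (0x37): sum1=27, sum2=59
  after byte 3 (0x27): sum1=66, sum2=125
  after byte 4 (0x65): sum1=167, sum2=37
  after byte 5 (0x63): sum1=11, sum2=48
Checksum = sum2·256 + sum1 = 48·256 + 11 = 12299 = 0x300B.

300B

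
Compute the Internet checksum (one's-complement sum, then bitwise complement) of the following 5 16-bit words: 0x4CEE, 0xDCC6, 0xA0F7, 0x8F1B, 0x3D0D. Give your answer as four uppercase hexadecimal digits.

One's-complement addition (fold any carry out of bit 15 back into bit 0):
  0x4CEE + 0xDCC6 = 0x129B4 → wrap carry → 0x29B5
  0x29B5 + 0xA0F7 = 0x0CAAC
  0xCAAC + 0x8F1B = 0x159C7 → wrap carry → 0x59C8
  0x59C8 + 0x3D0D = 0x096D5
One's-complement sum = 0x96D5.
Checksum = ~0x96D5 & 0xFFFF = 0x692A.

692A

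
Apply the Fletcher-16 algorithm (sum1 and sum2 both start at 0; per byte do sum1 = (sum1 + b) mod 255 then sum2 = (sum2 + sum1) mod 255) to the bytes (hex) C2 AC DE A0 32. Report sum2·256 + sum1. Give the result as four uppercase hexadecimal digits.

Running sums (mod 255):
  after byte 0 (C2): sum1=194, sum2=194
  after byte 1 (AC): sum1=111, sum2=50
  after byte 2 (DE): sum1=78, sum2=128
  after byte 3 (A0): sum1=238, sum2=111
  after byte 4 (32): sum1=33, sum2=144
Checksum = sum2·256 + sum1 = 144·256 + 33 = 36897 = 0x9021.

9021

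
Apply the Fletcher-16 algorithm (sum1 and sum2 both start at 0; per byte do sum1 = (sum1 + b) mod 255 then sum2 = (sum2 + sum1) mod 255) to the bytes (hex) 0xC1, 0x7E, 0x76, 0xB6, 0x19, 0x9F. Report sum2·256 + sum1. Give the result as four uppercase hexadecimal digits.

Running sums (mod 255):
  after byte 0 (0xC1): sum1=193, sum2=193
  after byte 1 (0x7E): sum1=64, sum2=2
  after byte 2 (0x76): sum1=182, sum2=184
  after byte 3 (0xB6): sum1=109, sum2=38
  after byte 4 (0x19): sum1=134, sum2=172
  after byte 5 (0x9F): sum1=38, sum2=210
Checksum = sum2·256 + sum1 = 210·256 + 38 = 53798 = 0xD226.

D226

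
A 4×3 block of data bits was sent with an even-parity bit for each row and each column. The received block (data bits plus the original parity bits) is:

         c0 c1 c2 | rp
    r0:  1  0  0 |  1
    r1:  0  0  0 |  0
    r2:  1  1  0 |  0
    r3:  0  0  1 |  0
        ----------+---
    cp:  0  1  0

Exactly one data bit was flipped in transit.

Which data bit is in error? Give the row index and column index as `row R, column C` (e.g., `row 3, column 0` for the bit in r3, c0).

row 3, column 2

Recompute each row's even parity and compare to rp:
  r0: data parity 1, sent rp 1 → ok
  r1: data parity 0, sent rp 0 → ok
  r2: data parity 0, sent rp 0 → ok
  r3: data parity 1, sent rp 0 → mismatch
Recompute each column's even parity and compare to cp:
  c0: data parity 0, sent cp 0 → ok
  c1: data parity 1, sent cp 1 → ok
  c2: data parity 1, sent cp 0 → mismatch
Exactly one row (r3) and one column (c2) fail → the flipped bit is at their intersection.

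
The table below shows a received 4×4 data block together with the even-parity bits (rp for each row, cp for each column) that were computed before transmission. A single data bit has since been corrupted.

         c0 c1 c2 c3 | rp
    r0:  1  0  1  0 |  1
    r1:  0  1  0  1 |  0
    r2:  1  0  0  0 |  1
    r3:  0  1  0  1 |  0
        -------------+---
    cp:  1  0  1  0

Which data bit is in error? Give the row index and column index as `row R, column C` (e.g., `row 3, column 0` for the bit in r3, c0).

row 0, column 0

Recompute each row's even parity and compare to rp:
  r0: data parity 0, sent rp 1 → mismatch
  r1: data parity 0, sent rp 0 → ok
  r2: data parity 1, sent rp 1 → ok
  r3: data parity 0, sent rp 0 → ok
Recompute each column's even parity and compare to cp:
  c0: data parity 0, sent cp 1 → mismatch
  c1: data parity 0, sent cp 0 → ok
  c2: data parity 1, sent cp 1 → ok
  c3: data parity 0, sent cp 0 → ok
Exactly one row (r0) and one column (c0) fail → the flipped bit is at their intersection.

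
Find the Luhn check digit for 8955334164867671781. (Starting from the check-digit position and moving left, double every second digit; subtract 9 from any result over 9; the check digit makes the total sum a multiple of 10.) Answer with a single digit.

8

Partial digits right→left: 1 8 7 1 7 6 7 6 8 4 6 1 4 3 3 5 5 9 8
Double every second digit counting from the check-digit position (so the 1st, 3rd, 5th, ... of the partial from the right).
  doubled (with −9 where >9): 2 5 5 5 7 3 8 6 1 7 → sum 49
  kept as-is: 8 1 6 6 4 1 3 5 9 → sum 43
Total = 49 + 43 = 92.
Check digit = (10 − (92 mod 10)) mod 10 = 8.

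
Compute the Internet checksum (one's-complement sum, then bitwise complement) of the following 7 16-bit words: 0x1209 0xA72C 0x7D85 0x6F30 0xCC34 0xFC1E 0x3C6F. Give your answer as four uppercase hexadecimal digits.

One's-complement addition (fold any carry out of bit 15 back into bit 0):
  0x1209 + 0xA72C = 0x0B935
  0xB935 + 0x7D85 = 0x136BA → wrap carry → 0x36BB
  0x36BB + 0x6F30 = 0x0A5EB
  0xA5EB + 0xCC34 = 0x1721F → wrap carry → 0x7220
  0x7220 + 0xFC1E = 0x16E3E → wrap carry → 0x6E3F
  0x6E3F + 0x3C6F = 0x0AAAE
One's-complement sum = 0xAAAE.
Checksum = ~0xAAAE & 0xFFFF = 0x5551.

5551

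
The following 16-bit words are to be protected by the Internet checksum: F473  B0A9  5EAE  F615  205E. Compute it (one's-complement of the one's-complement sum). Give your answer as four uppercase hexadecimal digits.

E5BF

One's-complement addition (fold any carry out of bit 15 back into bit 0):
  0xF473 + 0xB0A9 = 0x1A51C → wrap carry → 0xA51D
  0xA51D + 0x5EAE = 0x103CB → wrap carry → 0x03CC
  0x03CC + 0xF615 = 0x0F9E1
  0xF9E1 + 0x205E = 0x11A3F → wrap carry → 0x1A40
One's-complement sum = 0x1A40.
Checksum = ~0x1A40 & 0xFFFF = 0xE5BF.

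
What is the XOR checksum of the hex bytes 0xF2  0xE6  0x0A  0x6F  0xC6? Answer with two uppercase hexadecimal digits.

B7

XOR the bytes together:
  start with 0xF2
  0xF2 ⊕ 0xE6 = 0x14
  0x14 ⊕ 0x0A = 0x1E
  0x1E ⊕ 0x6F = 0x71
  0x71 ⊕ 0xC6 = 0xB7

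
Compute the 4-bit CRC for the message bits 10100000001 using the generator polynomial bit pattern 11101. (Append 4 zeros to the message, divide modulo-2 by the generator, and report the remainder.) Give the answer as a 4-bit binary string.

1011

Append 4 zeros: 101000000010000. Divide by 11101 (XOR where the leading bit is 1):
  pos 0: 10100 XOR 11101 = 01001
  pos 1: 10010 XOR 11101 = 01111
  pos 2: 11110 XOR 11101 = 00011
  pos 5: 11000 XOR 11101 = 00101
  pos 7: 10110 XOR 11101 = 01011
  pos 8: 10110 XOR 11101 = 01011
  pos 9: 10110 XOR 11101 = 01011
  pos 10: 10110 XOR 11101 = 01011
Remainder (last 4 bits) = 1011. This is the CRC / FCS.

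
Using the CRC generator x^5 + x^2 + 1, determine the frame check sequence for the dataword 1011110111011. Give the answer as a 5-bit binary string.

01010

Append 5 zeros: 101111011101100000. Divide by 100101 (XOR where the leading bit is 1):
  pos 0: 101111 XOR 100101 = 001010
  pos 2: 101001 XOR 100101 = 001100
  pos 4: 110011 XOR 100101 = 010110
  pos 5: 101100 XOR 100101 = 001001
  pos 7: 100111 XOR 100101 = 000010
  pos 11: 100000 XOR 100101 = 000101
Remainder (last 5 bits) = 01010. This is the CRC / FCS.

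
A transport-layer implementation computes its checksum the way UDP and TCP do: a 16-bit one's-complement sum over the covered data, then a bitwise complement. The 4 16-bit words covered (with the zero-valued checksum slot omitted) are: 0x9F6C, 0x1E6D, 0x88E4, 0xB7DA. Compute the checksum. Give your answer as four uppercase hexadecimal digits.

One's-complement addition (fold any carry out of bit 15 back into bit 0):
  0x9F6C + 0x1E6D = 0x0BDD9
  0xBDD9 + 0x88E4 = 0x146BD → wrap carry → 0x46BE
  0x46BE + 0xB7DA = 0x0FE98
One's-complement sum = 0xFE98.
Checksum = ~0xFE98 & 0xFFFF = 0x0167.

0167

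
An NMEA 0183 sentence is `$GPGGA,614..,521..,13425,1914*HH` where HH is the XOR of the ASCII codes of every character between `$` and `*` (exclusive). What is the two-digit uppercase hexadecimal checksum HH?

6F

XOR the ASCII codes of the payload characters:
  'G' = 0x47 → acc = 0x47
  'P' = 0x50 → acc = 0x17
  'G' = 0x47 → acc = 0x50
  'G' = 0x47 → acc = 0x17
  'A' = 0x41 → acc = 0x56
  ',' = 0x2C → acc = 0x7A
  '6' = 0x36 → acc = 0x4C
  '1' = 0x31 → acc = 0x7D
  '4' = 0x34 → acc = 0x49
  '.' = 0x2E → acc = 0x67
  '.' = 0x2E → acc = 0x49
  ',' = 0x2C → acc = 0x65
  '5' = 0x35 → acc = 0x50
  '2' = 0x32 → acc = 0x62
  '1' = 0x31 → acc = 0x53
  '.' = 0x2E → acc = 0x7D
  '.' = 0x2E → acc = 0x53
  ',' = 0x2C → acc = 0x7F
  '1' = 0x31 → acc = 0x4E
  '3' = 0x33 → acc = 0x7D
  '4' = 0x34 → acc = 0x49
  '2' = 0x32 → acc = 0x7B
  '5' = 0x35 → acc = 0x4E
  ',' = 0x2C → acc = 0x62
  '1' = 0x31 → acc = 0x53
  '9' = 0x39 → acc = 0x6A
  '1' = 0x31 → acc = 0x5B
  '4' = 0x34 → acc = 0x6F
Checksum = 0x6F.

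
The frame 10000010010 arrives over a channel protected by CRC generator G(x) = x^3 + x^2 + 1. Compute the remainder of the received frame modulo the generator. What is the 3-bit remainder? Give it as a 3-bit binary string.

000

Modulo-2 division of 10000010010 by 1101:
  pos 0: 1000 XOR 1101 = 0101
  pos 1: 1010 XOR 1101 = 0111
  pos 2: 1110 XOR 1101 = 0011
  pos 4: 1110 XOR 1101 = 0011
  pos 6: 1101 XOR 1101 = 0000
Remainder = 000 (zero — the frame passes the CRC check).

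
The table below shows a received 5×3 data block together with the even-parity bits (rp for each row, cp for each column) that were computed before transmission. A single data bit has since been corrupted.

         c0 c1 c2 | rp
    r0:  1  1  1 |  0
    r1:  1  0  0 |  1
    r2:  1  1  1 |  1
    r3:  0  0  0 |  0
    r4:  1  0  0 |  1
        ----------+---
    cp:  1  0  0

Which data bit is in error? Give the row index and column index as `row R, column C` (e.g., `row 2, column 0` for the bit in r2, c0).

Recompute each row's even parity and compare to rp:
  r0: data parity 1, sent rp 0 → mismatch
  r1: data parity 1, sent rp 1 → ok
  r2: data parity 1, sent rp 1 → ok
  r3: data parity 0, sent rp 0 → ok
  r4: data parity 1, sent rp 1 → ok
Recompute each column's even parity and compare to cp:
  c0: data parity 0, sent cp 1 → mismatch
  c1: data parity 0, sent cp 0 → ok
  c2: data parity 0, sent cp 0 → ok
Exactly one row (r0) and one column (c0) fail → the flipped bit is at their intersection.

row 0, column 0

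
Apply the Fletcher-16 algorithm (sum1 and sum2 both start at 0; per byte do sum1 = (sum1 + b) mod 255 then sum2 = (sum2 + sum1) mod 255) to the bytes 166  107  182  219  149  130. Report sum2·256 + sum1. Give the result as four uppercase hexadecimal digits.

Running sums (mod 255):
  after byte 0 (166): sum1=166, sum2=166
  after byte 1 (107): sum1=18, sum2=184
  after byte 2 (182): sum1=200, sum2=129
  after byte 3 (219): sum1=164, sum2=38
  after byte 4 (149): sum1=58, sum2=96
  after byte 5 (130): sum1=188, sum2=29
Checksum = sum2·256 + sum1 = 29·256 + 188 = 7612 = 0x1DBC.

1DBC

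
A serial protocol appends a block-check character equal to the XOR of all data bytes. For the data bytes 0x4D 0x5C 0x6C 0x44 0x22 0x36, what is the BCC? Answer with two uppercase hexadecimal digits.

2D

XOR the bytes together:
  start with 0x4D
  0x4D ⊕ 0x5C = 0x11
  0x11 ⊕ 0x6C = 0x7D
  0x7D ⊕ 0x44 = 0x39
  0x39 ⊕ 0x22 = 0x1B
  0x1B ⊕ 0x36 = 0x2D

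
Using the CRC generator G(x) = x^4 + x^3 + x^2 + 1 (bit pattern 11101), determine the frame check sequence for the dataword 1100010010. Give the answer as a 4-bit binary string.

Append 4 zeros: 11000100100000. Divide by 11101 (XOR where the leading bit is 1):
  pos 0: 11000 XOR 11101 = 00101
  pos 2: 10110 XOR 11101 = 01011
  pos 3: 10110 XOR 11101 = 01011
  pos 4: 10111 XOR 11101 = 01010
  pos 5: 10100 XOR 11101 = 01001
  pos 6: 10010 XOR 11101 = 01111
  pos 7: 11110 XOR 11101 = 00011
Remainder (last 4 bits) = 1100. This is the CRC / FCS.

1100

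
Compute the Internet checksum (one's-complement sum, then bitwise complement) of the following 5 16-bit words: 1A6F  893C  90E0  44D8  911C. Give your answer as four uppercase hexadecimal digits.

F57E

One's-complement addition (fold any carry out of bit 15 back into bit 0):
  0x1A6F + 0x893C = 0x0A3AB
  0xA3AB + 0x90E0 = 0x1348B → wrap carry → 0x348C
  0x348C + 0x44D8 = 0x07964
  0x7964 + 0x911C = 0x10A80 → wrap carry → 0x0A81
One's-complement sum = 0x0A81.
Checksum = ~0x0A81 & 0xFFFF = 0xF57E.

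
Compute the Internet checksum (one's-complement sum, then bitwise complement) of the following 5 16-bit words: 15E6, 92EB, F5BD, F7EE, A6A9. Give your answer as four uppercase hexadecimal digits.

C2D7

One's-complement addition (fold any carry out of bit 15 back into bit 0):
  0x15E6 + 0x92EB = 0x0A8D1
  0xA8D1 + 0xF5BD = 0x19E8E → wrap carry → 0x9E8F
  0x9E8F + 0xF7EE = 0x1967D → wrap carry → 0x967E
  0x967E + 0xA6A9 = 0x13D27 → wrap carry → 0x3D28
One's-complement sum = 0x3D28.
Checksum = ~0x3D28 & 0xFFFF = 0xC2D7.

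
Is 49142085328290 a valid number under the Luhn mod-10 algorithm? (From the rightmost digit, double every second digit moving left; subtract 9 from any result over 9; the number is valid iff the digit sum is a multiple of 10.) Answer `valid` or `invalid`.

From the right, keep odd positions and double even positions (subtract 9 from any doubled value over 9):
  doubled (positions 2,4,...): 9 7 6 7 4 2 8 → sum 43
  kept (positions 1,3,...): 0 2 2 5 0 4 9 → sum 22
Total = 65.
65 mod 10 = 5, so the number is invalid.

invalid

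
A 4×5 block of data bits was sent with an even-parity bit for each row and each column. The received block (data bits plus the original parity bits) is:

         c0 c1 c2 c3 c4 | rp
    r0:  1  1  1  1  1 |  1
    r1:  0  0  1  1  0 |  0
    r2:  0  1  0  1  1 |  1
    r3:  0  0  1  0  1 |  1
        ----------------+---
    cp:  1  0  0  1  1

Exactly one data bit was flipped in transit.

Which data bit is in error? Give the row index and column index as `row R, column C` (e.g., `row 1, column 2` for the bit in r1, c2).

Recompute each row's even parity and compare to rp:
  r0: data parity 1, sent rp 1 → ok
  r1: data parity 0, sent rp 0 → ok
  r2: data parity 1, sent rp 1 → ok
  r3: data parity 0, sent rp 1 → mismatch
Recompute each column's even parity and compare to cp:
  c0: data parity 1, sent cp 1 → ok
  c1: data parity 0, sent cp 0 → ok
  c2: data parity 1, sent cp 0 → mismatch
  c3: data parity 1, sent cp 1 → ok
  c4: data parity 1, sent cp 1 → ok
Exactly one row (r3) and one column (c2) fail → the flipped bit is at their intersection.

row 3, column 2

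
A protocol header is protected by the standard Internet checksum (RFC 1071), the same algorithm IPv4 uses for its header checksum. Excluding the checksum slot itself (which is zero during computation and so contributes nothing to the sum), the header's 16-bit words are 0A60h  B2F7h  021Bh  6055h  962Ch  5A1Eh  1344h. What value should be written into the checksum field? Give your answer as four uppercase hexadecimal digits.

DCA8

One's-complement addition (fold any carry out of bit 15 back into bit 0):
  0x0A60 + 0xB2F7 = 0x0BD57
  0xBD57 + 0x021B = 0x0BF72
  0xBF72 + 0x6055 = 0x11FC7 → wrap carry → 0x1FC8
  0x1FC8 + 0x962C = 0x0B5F4
  0xB5F4 + 0x5A1E = 0x11012 → wrap carry → 0x1013
  0x1013 + 0x1344 = 0x02357
One's-complement sum = 0x2357.
Checksum = ~0x2357 & 0xFFFF = 0xDCA8.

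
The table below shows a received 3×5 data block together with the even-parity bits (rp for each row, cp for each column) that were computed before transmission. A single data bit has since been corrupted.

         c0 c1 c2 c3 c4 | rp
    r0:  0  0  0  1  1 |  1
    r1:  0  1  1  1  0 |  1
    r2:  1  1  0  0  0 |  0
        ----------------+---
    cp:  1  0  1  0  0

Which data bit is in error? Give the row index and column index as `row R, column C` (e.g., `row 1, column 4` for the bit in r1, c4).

row 0, column 4

Recompute each row's even parity and compare to rp:
  r0: data parity 0, sent rp 1 → mismatch
  r1: data parity 1, sent rp 1 → ok
  r2: data parity 0, sent rp 0 → ok
Recompute each column's even parity and compare to cp:
  c0: data parity 1, sent cp 1 → ok
  c1: data parity 0, sent cp 0 → ok
  c2: data parity 1, sent cp 1 → ok
  c3: data parity 0, sent cp 0 → ok
  c4: data parity 1, sent cp 0 → mismatch
Exactly one row (r0) and one column (c4) fail → the flipped bit is at their intersection.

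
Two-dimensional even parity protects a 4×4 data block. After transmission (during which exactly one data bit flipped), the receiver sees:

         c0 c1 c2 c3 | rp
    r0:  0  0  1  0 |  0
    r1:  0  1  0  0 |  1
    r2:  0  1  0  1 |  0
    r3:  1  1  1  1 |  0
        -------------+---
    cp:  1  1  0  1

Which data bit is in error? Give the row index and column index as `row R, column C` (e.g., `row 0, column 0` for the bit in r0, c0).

row 0, column 3

Recompute each row's even parity and compare to rp:
  r0: data parity 1, sent rp 0 → mismatch
  r1: data parity 1, sent rp 1 → ok
  r2: data parity 0, sent rp 0 → ok
  r3: data parity 0, sent rp 0 → ok
Recompute each column's even parity and compare to cp:
  c0: data parity 1, sent cp 1 → ok
  c1: data parity 1, sent cp 1 → ok
  c2: data parity 0, sent cp 0 → ok
  c3: data parity 0, sent cp 1 → mismatch
Exactly one row (r0) and one column (c3) fail → the flipped bit is at their intersection.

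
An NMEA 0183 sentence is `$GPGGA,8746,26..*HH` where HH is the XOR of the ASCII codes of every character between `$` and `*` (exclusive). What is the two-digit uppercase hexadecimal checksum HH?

XOR the ASCII codes of the payload characters:
  'G' = 0x47 → acc = 0x47
  'P' = 0x50 → acc = 0x17
  'G' = 0x47 → acc = 0x50
  'G' = 0x47 → acc = 0x17
  'A' = 0x41 → acc = 0x56
  ',' = 0x2C → acc = 0x7A
  '8' = 0x38 → acc = 0x42
  '7' = 0x37 → acc = 0x75
  '4' = 0x34 → acc = 0x41
  '6' = 0x36 → acc = 0x77
  ',' = 0x2C → acc = 0x5B
  '2' = 0x32 → acc = 0x69
  '6' = 0x36 → acc = 0x5F
  '.' = 0x2E → acc = 0x71
  '.' = 0x2E → acc = 0x5F
Checksum = 0x5F.

5F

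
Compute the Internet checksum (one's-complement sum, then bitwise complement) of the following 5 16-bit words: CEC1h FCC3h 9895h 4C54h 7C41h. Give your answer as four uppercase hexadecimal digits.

D34E

One's-complement addition (fold any carry out of bit 15 back into bit 0):
  0xCEC1 + 0xFCC3 = 0x1CB84 → wrap carry → 0xCB85
  0xCB85 + 0x9895 = 0x1641A → wrap carry → 0x641B
  0x641B + 0x4C54 = 0x0B06F
  0xB06F + 0x7C41 = 0x12CB0 → wrap carry → 0x2CB1
One's-complement sum = 0x2CB1.
Checksum = ~0x2CB1 & 0xFFFF = 0xD34E.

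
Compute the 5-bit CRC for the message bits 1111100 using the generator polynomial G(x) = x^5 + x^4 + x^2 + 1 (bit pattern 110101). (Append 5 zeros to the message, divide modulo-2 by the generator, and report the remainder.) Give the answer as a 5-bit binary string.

01101

Append 5 zeros: 111110000000. Divide by 110101 (XOR where the leading bit is 1):
  pos 0: 111110 XOR 110101 = 001011
  pos 2: 101100 XOR 110101 = 011001
  pos 3: 110010 XOR 110101 = 000111
  pos 6: 111000 XOR 110101 = 001101
Remainder (last 5 bits) = 01101. This is the CRC / FCS.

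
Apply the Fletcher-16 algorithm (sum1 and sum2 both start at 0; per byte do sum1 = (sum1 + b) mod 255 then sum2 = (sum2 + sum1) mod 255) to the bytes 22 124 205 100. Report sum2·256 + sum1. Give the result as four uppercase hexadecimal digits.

CDC4

Running sums (mod 255):
  after byte 0 (22): sum1=22, sum2=22
  after byte 1 (124): sum1=146, sum2=168
  after byte 2 (205): sum1=96, sum2=9
  after byte 3 (100): sum1=196, sum2=205
Checksum = sum2·256 + sum1 = 205·256 + 196 = 52676 = 0xCDC4.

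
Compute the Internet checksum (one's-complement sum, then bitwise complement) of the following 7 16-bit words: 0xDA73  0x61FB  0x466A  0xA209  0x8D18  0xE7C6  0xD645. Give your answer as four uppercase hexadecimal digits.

One's-complement addition (fold any carry out of bit 15 back into bit 0):
  0xDA73 + 0x61FB = 0x13C6E → wrap carry → 0x3C6F
  0x3C6F + 0x466A = 0x082D9
  0x82D9 + 0xA209 = 0x124E2 → wrap carry → 0x24E3
  0x24E3 + 0x8D18 = 0x0B1FB
  0xB1FB + 0xE7C6 = 0x199C1 → wrap carry → 0x99C2
  0x99C2 + 0xD645 = 0x17007 → wrap carry → 0x7008
One's-complement sum = 0x7008.
Checksum = ~0x7008 & 0xFFFF = 0x8FF7.

8FF7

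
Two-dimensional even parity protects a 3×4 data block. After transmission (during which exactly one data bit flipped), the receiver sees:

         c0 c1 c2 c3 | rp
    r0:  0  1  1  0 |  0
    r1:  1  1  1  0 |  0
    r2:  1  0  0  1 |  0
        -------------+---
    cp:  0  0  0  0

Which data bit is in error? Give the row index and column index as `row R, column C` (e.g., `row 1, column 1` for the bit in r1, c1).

row 1, column 3

Recompute each row's even parity and compare to rp:
  r0: data parity 0, sent rp 0 → ok
  r1: data parity 1, sent rp 0 → mismatch
  r2: data parity 0, sent rp 0 → ok
Recompute each column's even parity and compare to cp:
  c0: data parity 0, sent cp 0 → ok
  c1: data parity 0, sent cp 0 → ok
  c2: data parity 0, sent cp 0 → ok
  c3: data parity 1, sent cp 0 → mismatch
Exactly one row (r1) and one column (c3) fail → the flipped bit is at their intersection.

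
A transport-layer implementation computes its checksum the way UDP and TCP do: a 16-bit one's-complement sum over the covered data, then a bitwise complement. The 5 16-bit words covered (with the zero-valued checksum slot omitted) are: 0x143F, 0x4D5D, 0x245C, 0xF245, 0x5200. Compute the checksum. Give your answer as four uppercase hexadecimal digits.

One's-complement addition (fold any carry out of bit 15 back into bit 0):
  0x143F + 0x4D5D = 0x0619C
  0x619C + 0x245C = 0x085F8
  0x85F8 + 0xF245 = 0x1783D → wrap carry → 0x783E
  0x783E + 0x5200 = 0x0CA3E
One's-complement sum = 0xCA3E.
Checksum = ~0xCA3E & 0xFFFF = 0x35C1.

35C1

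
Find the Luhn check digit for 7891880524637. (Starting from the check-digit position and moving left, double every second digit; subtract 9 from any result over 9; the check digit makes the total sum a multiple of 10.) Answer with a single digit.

Partial digits right→left: 7 3 6 4 2 5 0 8 8 1 9 8 7
Double every second digit counting from the check-digit position (so the 1st, 3rd, 5th, ... of the partial from the right).
  doubled (with −9 where >9): 5 3 4 0 7 9 5 → sum 33
  kept as-is: 3 4 5 8 1 8 → sum 29
Total = 33 + 29 = 62.
Check digit = (10 − (62 mod 10)) mod 10 = 8.

8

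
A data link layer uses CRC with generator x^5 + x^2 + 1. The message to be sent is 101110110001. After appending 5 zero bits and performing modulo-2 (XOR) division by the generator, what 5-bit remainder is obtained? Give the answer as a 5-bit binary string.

Append 5 zeros: 10111011000100000. Divide by 100101 (XOR where the leading bit is 1):
  pos 0: 101110 XOR 100101 = 001011
  pos 2: 101111 XOR 100101 = 001010
  pos 4: 101000 XOR 100101 = 001101
  pos 6: 110101 XOR 100101 = 010000
  pos 7: 100000 XOR 100101 = 000101
  pos 10: 101000 XOR 100101 = 001101
Remainder (last 5 bits) = 11010. This is the CRC / FCS.

11010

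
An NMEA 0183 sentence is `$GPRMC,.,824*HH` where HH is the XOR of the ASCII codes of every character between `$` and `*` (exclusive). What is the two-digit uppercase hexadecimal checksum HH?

5B

XOR the ASCII codes of the payload characters:
  'G' = 0x47 → acc = 0x47
  'P' = 0x50 → acc = 0x17
  'R' = 0x52 → acc = 0x45
  'M' = 0x4D → acc = 0x08
  'C' = 0x43 → acc = 0x4B
  ',' = 0x2C → acc = 0x67
  '.' = 0x2E → acc = 0x49
  ',' = 0x2C → acc = 0x65
  '8' = 0x38 → acc = 0x5D
  '2' = 0x32 → acc = 0x6F
  '4' = 0x34 → acc = 0x5B
Checksum = 0x5B.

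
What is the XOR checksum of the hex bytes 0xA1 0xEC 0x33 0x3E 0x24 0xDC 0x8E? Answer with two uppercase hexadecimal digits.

XOR the bytes together:
  start with 0xA1
  0xA1 ⊕ 0xEC = 0x4D
  0x4D ⊕ 0x33 = 0x7E
  0x7E ⊕ 0x3E = 0x40
  0x40 ⊕ 0x24 = 0x64
  0x64 ⊕ 0xDC = 0xB8
  0xB8 ⊕ 0x8E = 0x36

36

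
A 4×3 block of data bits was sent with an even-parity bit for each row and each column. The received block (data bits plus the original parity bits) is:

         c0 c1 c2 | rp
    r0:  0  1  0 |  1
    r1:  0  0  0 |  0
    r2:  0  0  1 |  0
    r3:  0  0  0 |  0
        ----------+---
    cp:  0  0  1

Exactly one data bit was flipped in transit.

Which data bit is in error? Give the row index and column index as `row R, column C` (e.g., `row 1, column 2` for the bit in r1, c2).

Recompute each row's even parity and compare to rp:
  r0: data parity 1, sent rp 1 → ok
  r1: data parity 0, sent rp 0 → ok
  r2: data parity 1, sent rp 0 → mismatch
  r3: data parity 0, sent rp 0 → ok
Recompute each column's even parity and compare to cp:
  c0: data parity 0, sent cp 0 → ok
  c1: data parity 1, sent cp 0 → mismatch
  c2: data parity 1, sent cp 1 → ok
Exactly one row (r2) and one column (c1) fail → the flipped bit is at their intersection.

row 2, column 1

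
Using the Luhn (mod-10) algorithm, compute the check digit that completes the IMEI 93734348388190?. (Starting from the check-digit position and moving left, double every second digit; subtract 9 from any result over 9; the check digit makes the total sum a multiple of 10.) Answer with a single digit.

2

Partial digits right→left: 0 9 1 8 8 3 8 4 3 4 3 7 3 9
Double every second digit counting from the check-digit position (so the 1st, 3rd, 5th, ... of the partial from the right).
  doubled (with −9 where >9): 0 2 7 7 6 6 6 → sum 34
  kept as-is: 9 8 3 4 4 7 9 → sum 44
Total = 34 + 44 = 78.
Check digit = (10 − (78 mod 10)) mod 10 = 2.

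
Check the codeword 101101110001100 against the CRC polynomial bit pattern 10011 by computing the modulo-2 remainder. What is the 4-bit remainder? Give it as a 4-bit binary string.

0000

Modulo-2 division of 101101110001100 by 10011:
  pos 0: 10110 XOR 10011 = 00101
  pos 2: 10111 XOR 10011 = 00100
  pos 4: 10010 XOR 10011 = 00001
  pos 8: 10011 XOR 10011 = 00000
Remainder = 0000 (zero — the frame passes the CRC check).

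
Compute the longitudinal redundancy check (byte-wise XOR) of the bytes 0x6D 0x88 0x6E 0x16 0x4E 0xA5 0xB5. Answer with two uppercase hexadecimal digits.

C3

XOR the bytes together:
  start with 0x6D
  0x6D ⊕ 0x88 = 0xE5
  0xE5 ⊕ 0x6E = 0x8B
  0x8B ⊕ 0x16 = 0x9D
  0x9D ⊕ 0x4E = 0xD3
  0xD3 ⊕ 0xA5 = 0x76
  0x76 ⊕ 0xB5 = 0xC3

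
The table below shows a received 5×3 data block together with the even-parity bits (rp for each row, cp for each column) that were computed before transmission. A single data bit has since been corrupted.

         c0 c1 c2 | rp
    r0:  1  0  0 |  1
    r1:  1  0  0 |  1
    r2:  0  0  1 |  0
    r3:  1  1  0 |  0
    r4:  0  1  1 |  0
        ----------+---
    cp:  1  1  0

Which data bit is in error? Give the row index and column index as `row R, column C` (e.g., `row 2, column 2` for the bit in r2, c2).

Recompute each row's even parity and compare to rp:
  r0: data parity 1, sent rp 1 → ok
  r1: data parity 1, sent rp 1 → ok
  r2: data parity 1, sent rp 0 → mismatch
  r3: data parity 0, sent rp 0 → ok
  r4: data parity 0, sent rp 0 → ok
Recompute each column's even parity and compare to cp:
  c0: data parity 1, sent cp 1 → ok
  c1: data parity 0, sent cp 1 → mismatch
  c2: data parity 0, sent cp 0 → ok
Exactly one row (r2) and one column (c1) fail → the flipped bit is at their intersection.

row 2, column 1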